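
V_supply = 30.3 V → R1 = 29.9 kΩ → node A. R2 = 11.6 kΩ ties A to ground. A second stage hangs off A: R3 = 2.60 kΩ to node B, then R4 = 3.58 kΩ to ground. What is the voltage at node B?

The second stage (R3 + R4 = 6.180 kΩ) loads node A in parallel with R2.
Effective lower resistance at A: R2 ‖ 6.180 = 4.032 kΩ.
So V_A = 30.3 × 0.1188 = 3.600 V.
V_B = V_A × 0.5793 = 2.086 V.

V_B ≈ 2.09 V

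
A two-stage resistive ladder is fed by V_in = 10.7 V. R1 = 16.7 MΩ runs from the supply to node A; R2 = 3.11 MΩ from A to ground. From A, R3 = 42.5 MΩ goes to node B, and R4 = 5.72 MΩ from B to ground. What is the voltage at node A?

V_A ≈ 1.59 V

The second stage (R3 + R4 = 48.22 MΩ) loads node A in parallel with R2.
Effective lower resistance at A: R2 ‖ 48.22 = 2.922 MΩ.
V_A = 10.7 × 2.922/(16.7 + 2.922) = 1.593 V.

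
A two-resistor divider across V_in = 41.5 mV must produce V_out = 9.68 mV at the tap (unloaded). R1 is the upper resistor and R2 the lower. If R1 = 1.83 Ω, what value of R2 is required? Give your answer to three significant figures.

V_out/V_in = R2/(R1+R2) = 0.2333.
Rearranging, R2 = R1·k/(1−k) = 1.83 × 0.3042 = 0.5567 Ω.

R2 ≈ 0.557 Ω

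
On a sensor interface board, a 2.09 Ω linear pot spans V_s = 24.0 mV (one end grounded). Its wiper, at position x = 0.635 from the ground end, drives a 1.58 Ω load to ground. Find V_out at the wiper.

V_out ≈ 11.7 mV

The pot divides into 0.7628 Ω above the wiper and 1.327 Ω below.
Lower segment in parallel with the load: 1.327 ‖ 1.58 = 0.7213 Ω.
Loaded-divider output: V_out = 24.0 × 0.4860 = 11.66 mV.
(Unloaded: V_out = x·V_s = 15.2 mV.)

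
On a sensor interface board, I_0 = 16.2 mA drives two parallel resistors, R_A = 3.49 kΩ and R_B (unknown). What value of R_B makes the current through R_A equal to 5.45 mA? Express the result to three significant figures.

R_B ≈ 1.77 kΩ

In a two-way split, I_A/I_0 = R_B/(R_A + R_B).
With f = 0.3364, R_B = R_A · f/(1−f) = 3.49 × 0.5070 = 1.769 kΩ.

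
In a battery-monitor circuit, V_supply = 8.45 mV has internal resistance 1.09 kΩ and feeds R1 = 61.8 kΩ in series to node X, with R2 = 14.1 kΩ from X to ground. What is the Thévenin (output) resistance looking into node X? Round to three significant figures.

R1' = 1.09 + 61.8 = 62.89 kΩ (source resistance + R1).
Zeroing V_supply shorts the top of R1' to ground, so R_th = R1' ‖ R2 = 11.52 kΩ.

R_th ≈ 11.5 kΩ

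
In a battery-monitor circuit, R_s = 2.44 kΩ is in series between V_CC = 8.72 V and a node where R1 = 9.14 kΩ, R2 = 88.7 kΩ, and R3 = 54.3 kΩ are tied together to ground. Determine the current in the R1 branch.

Combine the parallel branches: R_p = (1/9.14 + 1/88.7 + 1/54.3)⁻¹ = 7.189 kΩ.
V_A = 8.72 × 7.189/9.629 = 6.510 V.
Branch current I = V_A/R1 = 6.510/9.14 = 0.7123 mA.

I ≈ 0.712 mA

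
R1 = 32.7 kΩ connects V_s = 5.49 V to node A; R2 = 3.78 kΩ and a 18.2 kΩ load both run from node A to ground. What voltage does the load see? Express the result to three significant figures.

R2 ‖ R_L = (3.78 × 18.2)/(3.78 + 18.2) = 3.130 kΩ.
Voltage divider with the loaded lower leg: V_out = 5.49 × 3.130/(32.7 + 3.130) = 5.49 × 0.08736 = 0.4796 V.

V_out ≈ 0.480 V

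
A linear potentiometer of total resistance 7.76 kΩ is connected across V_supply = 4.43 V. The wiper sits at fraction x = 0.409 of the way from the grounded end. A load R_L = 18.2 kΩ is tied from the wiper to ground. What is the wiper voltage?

V_out ≈ 1.64 V

Split the track: R_lower = x·R_p = 3.174 kΩ, R_upper = (1−x)·R_p = 4.586 kΩ.
R_L loads the lower segment: effective lower R = 2.703 kΩ.
V_out = 4.43 × 2.703/(4.586 + 2.703) = 1.643 V.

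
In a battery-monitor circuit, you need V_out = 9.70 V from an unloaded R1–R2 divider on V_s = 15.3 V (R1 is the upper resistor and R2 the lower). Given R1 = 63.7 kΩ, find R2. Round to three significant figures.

R2 ≈ 110 kΩ

Required fraction k = V_out/V_s = 0.6340.
R2 = R1 · 0.6340/(1 − 0.6340) = 110.3 kΩ.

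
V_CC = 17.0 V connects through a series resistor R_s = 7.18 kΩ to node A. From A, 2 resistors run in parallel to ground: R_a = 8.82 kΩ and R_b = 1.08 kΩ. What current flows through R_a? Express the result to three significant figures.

Parallel bank: R_p = 1/(1/8.82 + 1/1.08) = 0.9622 kΩ.
V_A = 17.0 × 0.9622/8.142 = 2.009 V.
Branch current I = V_A/R_a = 2.009/8.82 = 0.2278 mA.

I ≈ 0.228 mA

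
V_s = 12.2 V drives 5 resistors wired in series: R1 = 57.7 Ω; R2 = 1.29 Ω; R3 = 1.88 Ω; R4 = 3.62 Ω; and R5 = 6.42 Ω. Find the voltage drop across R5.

V ≈ 1.10 V

ΣR = 57.7 + 1.29 + 1.88 + 3.62 + 6.42 = 70.91 Ω.
By the voltage-divider rule, V = 12.2 × 6.420/70.91 = 1.105 V.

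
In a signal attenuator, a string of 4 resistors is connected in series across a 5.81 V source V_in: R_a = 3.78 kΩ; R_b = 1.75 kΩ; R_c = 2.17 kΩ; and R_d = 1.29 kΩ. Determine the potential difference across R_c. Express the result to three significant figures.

Total series resistance ΣR = 3.78 + 1.75 + 2.17 + 1.29 = 8.990 kΩ.
Voltage divider: V = V_in · (2.170 / 8.990) = 5.81 × 0.2414 = 1.402 V.

V ≈ 1.40 V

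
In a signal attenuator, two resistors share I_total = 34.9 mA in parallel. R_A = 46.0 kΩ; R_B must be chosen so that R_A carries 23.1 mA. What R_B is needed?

Two-branch current divider: I_A = I_total · R_B/(R_A + R_B).
With f = 0.6619, R_B = R_A · f/(1−f) = 46.0 × 1.958 = 90.05 kΩ.

R_B ≈ 90.1 kΩ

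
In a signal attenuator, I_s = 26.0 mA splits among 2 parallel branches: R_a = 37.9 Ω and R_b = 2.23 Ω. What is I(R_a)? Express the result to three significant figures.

With just two branches, the current splits inversely with resistance.
I(R_a) = 26.0 × 2.23/(37.9 + 2.23) = 26.0 × 0.05557 = 1.445 mA.

I ≈ 1.44 mA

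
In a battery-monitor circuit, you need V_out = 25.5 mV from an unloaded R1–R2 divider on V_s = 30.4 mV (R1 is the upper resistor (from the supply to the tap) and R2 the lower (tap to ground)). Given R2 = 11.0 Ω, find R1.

V_out/V_s = R2/(R1+R2) = 0.8388.
So R1 = R2 · (V_s/V_out − 1) = 11.0 × (30.4/25.5 − 1) = 11.0 × 0.1922 = 2.114 Ω.

R1 ≈ 2.11 Ω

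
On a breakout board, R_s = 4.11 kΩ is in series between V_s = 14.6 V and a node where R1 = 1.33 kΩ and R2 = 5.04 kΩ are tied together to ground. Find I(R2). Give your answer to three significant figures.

Parallel bank: R_p = 1/(1/1.33 + 1/5.04) = 1.052 kΩ.
V_A by voltage divider: V_A = 14.6 × 1.052/(4.11 + 1.052) = 2.976 V.
I(R2) = V_A / R2 = 2.976/5.04 = 0.5905 mA.
(Check via current divider: I_total = 2.828 mA; share G_k/ΣG = 0.2088 → same result.)

I ≈ 0.591 mA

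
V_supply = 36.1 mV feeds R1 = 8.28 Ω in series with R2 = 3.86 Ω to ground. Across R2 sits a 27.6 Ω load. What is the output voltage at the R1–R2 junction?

The load sits in parallel with R2, giving an effective lower resistance R2' = R2·R_L/(R2+R_L) = 3.386 Ω.
Then V_out = V_supply · R2'/(R1 + R2') = 36.1 × 3.386/11.67 = 10.48 mV.
(Unloaded it would be 11.5 mV; the load pulls it down.)

V_out ≈ 10.5 mV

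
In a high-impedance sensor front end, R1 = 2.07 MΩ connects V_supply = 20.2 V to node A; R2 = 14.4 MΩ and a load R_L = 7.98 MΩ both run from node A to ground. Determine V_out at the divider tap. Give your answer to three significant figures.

V_out ≈ 14.4 V

First combine the lower leg with the load: R2 ‖ R_L = 5.135 MΩ.
Now apply the divider: V_out = 20.2 × 0.7127 = 14.40 V.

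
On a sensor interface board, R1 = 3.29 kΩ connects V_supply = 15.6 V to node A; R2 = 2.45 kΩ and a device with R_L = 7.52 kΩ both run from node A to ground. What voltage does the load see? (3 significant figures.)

First combine the lower leg with the load: R2 ‖ R_L = 1.848 kΩ.
Voltage divider with the loaded lower leg: V_out = 15.6 × 1.848/(3.29 + 1.848) = 15.6 × 0.3597 = 5.611 V.

V_out ≈ 5.61 V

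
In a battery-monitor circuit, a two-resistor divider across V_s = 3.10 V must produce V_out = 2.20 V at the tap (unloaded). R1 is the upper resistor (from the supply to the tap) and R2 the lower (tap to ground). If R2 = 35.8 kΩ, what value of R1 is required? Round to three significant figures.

V_out/V_s = R2/(R1+R2) = 0.7097.
R1 = R2·(1/k − 1) = 35.8 × 0.4091 = 14.65 kΩ.

R1 ≈ 14.6 kΩ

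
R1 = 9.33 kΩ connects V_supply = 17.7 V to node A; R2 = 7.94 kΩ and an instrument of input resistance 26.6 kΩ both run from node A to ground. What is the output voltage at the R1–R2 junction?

R2 ‖ R_L = (7.94 × 26.6)/(7.94 + 26.6) = 6.115 kΩ.
Now apply the divider: V_out = 17.7 × 0.3959 = 7.008 V.

V_out ≈ 7.01 V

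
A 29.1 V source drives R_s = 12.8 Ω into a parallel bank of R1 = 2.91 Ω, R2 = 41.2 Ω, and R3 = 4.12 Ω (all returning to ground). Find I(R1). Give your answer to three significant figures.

I ≈ 1.13 A

Combine the parallel branches: R_p = (1/2.91 + 1/41.2 + 1/4.12)⁻¹ = 1.638 Ω.
V_A = 29.1 × 1.638/14.44 = 3.301 V.
Branch current I = V_A/R1 = 3.301/2.91 = 1.134 A.
(Check via current divider: I_total = 2.016 A; share G_k/ΣG = 0.5628 → same result.)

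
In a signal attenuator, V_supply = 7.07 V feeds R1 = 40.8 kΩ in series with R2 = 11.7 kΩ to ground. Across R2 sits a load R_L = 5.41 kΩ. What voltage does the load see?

V_out ≈ 0.588 V

R2 ‖ R_L = (11.7 × 5.41)/(11.7 + 5.41) = 3.699 kΩ.
Now apply the divider: V_out = 7.07 × 0.08313 = 0.5878 V.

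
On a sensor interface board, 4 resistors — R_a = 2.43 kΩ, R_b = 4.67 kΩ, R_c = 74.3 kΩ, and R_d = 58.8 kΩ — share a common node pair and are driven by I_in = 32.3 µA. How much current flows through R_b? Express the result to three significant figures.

Conductances: ΣG = 1/2.43 + 1/4.67 + 1/74.3 + 1/58.8 = 0.6561 (1/kΩ).
Current divider: I(R_b) = I_in · G_k/ΣG = 32.3 × (0.2141/0.6561) = 32.3 × 0.3264 = 10.54 µA.

I ≈ 10.5 µA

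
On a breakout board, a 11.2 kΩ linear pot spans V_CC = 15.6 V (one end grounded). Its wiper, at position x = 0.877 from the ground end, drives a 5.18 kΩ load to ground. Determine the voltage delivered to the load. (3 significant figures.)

The pot divides into 1.378 kΩ above the wiper and 9.822 kΩ below.
Lower segment in parallel with the load: 9.822 ‖ 5.18 = 3.391 kΩ.
Loaded-divider output: V_out = 15.6 × 0.7111 = 11.09 V.
(Unloaded: V_out = x·V_CC = 13.7 V.)

V_out ≈ 11.1 V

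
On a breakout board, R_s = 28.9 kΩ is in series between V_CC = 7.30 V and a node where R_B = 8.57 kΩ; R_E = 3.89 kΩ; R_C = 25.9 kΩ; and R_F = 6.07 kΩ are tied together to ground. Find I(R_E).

Parallel bank: R_p = 1/(1/8.57 + 1/3.89 + 1/25.9 + 1/6.07) = 1.733 kΩ.
Node voltage V_A = V_CC · R_p/(R_s + R_p) = 7.30 × 0.05657 = 0.4129 V.
I(R_E) = V_A / R_E = 0.4129/3.89 = 0.1062 mA.
(Check via current divider: I_total = 0.2383 mA; share G_k/ΣG = 0.4454 → same result.)

I ≈ 0.106 mA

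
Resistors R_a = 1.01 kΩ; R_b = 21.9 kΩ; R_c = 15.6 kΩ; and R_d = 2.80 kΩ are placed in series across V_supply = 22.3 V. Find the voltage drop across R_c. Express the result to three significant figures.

ΣR = 1.01 + 21.9 + 15.6 + 2.80 = 41.31 kΩ.
By the voltage-divider rule, V = 22.3 × 15.60/41.31 = 8.421 V.

V ≈ 8.42 V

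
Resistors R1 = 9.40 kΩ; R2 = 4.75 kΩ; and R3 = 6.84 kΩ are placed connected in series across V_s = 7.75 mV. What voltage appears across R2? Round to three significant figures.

V ≈ 1.75 mV

Series total: ΣR = 9.40 + 4.75 + 6.84 = 20.99 kΩ.
V = V_s · R/ΣR = 7.75 × 0.2263 = 1.754 mV.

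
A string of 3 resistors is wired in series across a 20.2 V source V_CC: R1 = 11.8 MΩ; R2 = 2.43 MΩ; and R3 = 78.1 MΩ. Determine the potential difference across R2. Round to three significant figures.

V ≈ 0.532 V

Total series resistance ΣR = 11.8 + 2.43 + 78.1 = 92.33 MΩ.
Voltage divider: V = V_CC · (2.430 / 92.33) = 20.2 × 0.02632 = 0.5316 V.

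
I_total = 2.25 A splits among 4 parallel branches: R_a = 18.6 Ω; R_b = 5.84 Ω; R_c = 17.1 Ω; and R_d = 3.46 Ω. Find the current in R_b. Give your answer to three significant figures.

I ≈ 0.673 A

Total conductance ΣG = 1/18.6 + 1/5.84 + 1/17.1 + 1/3.46 = 0.5725 (units of 1/Ω).
Current divider: I(R_b) = I_total · G_k/ΣG = 2.25 × (0.1712/0.5725) = 2.25 × 0.2991 = 0.6730 A.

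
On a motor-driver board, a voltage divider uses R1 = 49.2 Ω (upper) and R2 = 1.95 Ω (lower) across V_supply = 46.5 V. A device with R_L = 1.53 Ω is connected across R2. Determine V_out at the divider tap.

R2 ‖ R_L = (1.95 × 1.53)/(1.95 + 1.53) = 0.8573 Ω.
Voltage divider with the loaded lower leg: V_out = 46.5 × 0.8573/(49.2 + 0.8573) = 46.5 × 0.01713 = 0.7964 V.

V_out ≈ 0.796 V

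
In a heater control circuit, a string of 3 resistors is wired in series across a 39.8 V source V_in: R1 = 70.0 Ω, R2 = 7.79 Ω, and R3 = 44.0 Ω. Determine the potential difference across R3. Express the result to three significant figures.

Series total: ΣR = 70.0 + 7.79 + 44.0 = 121.8 Ω.
V = V_in · R/ΣR = 39.8 × 0.3613 = 14.38 V.

V ≈ 14.4 V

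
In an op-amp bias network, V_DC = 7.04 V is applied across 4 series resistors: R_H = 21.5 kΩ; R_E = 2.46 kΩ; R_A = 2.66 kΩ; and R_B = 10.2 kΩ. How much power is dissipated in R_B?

ΣR = 36.82 kΩ → I = 7.04/36.82 = 0.1912 mA.
P(R_B) = I²·R_B = (0.1912)² × 10.2 = 0.3729 mW.

P ≈ 0.373 mW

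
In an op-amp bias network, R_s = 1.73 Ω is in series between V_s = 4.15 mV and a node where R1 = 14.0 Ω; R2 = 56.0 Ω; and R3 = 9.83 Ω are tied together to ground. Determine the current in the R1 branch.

I ≈ 0.223 mA

Equivalent of the parallel group: R_p = 5.235 Ω.
V_A by voltage divider: V_A = 4.15 × 5.235/(1.73 + 5.235) = 3.119 mV.
Branch current I = V_A/R1 = 3.119/14.0 = 0.2228 mA.
(Check via current divider: I_total = 0.5958 mA; share G_k/ΣG = 0.3739 → same result.)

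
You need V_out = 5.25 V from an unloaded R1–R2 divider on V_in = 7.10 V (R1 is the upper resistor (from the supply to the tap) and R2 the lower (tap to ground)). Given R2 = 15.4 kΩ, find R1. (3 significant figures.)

The divider ratio is R2/(R1+R2) = 5.25/7.10 = 0.7394.
So R1 = R2 · (V_in/V_out − 1) = 15.4 × (7.10/5.25 − 1) = 15.4 × 0.3524 = 5.427 kΩ.

R1 ≈ 5.43 kΩ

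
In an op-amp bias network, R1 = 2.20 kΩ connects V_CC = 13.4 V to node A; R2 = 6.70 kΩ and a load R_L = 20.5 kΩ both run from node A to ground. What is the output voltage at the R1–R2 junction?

V_out ≈ 9.33 V

R2 ‖ R_L = (6.70 × 20.5)/(6.70 + 20.5) = 5.050 kΩ.
Now apply the divider: V_out = 13.4 × 0.6965 = 9.334 V.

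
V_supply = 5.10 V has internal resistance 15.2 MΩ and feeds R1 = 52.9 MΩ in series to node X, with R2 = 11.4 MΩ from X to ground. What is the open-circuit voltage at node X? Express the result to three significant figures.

V_th ≈ 0.731 V

R1' = 15.2 + 52.9 = 68.10 MΩ (source resistance + R1).
With X open, the divider is unloaded: V_th = 5.10 × 11.4/79.50 = 0.7313 V.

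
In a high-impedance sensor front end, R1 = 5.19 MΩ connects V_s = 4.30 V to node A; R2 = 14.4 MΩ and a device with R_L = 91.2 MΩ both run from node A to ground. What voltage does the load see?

First combine the lower leg with the load: R2 ‖ R_L = 12.44 MΩ.
Then V_out = V_s · R2'/(R1 + R2') = 4.30 × 12.44/17.63 = 3.034 V.

V_out ≈ 3.03 V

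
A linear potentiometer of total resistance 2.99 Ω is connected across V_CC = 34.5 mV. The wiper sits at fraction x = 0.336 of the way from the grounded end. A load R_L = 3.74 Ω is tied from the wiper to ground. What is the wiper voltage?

Lower segment x·R_p = 1.005 Ω; upper segment (1−x)·R_p = 1.985 Ω.
R_L loads the lower segment: effective lower R = 0.7919 Ω.
Loaded-divider output: V_out = 34.5 × 0.2851 = 9.837 mV.

V_out ≈ 9.84 mV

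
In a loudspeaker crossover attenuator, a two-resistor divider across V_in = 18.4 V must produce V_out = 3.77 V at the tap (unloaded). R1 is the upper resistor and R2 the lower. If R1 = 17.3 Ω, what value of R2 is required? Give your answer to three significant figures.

R2 ≈ 4.46 Ω

The divider ratio is R2/(R1+R2) = 3.77/18.4 = 0.2049.
Rearranging, R2 = R1·k/(1−k) = 17.3 × 0.2577 = 4.458 Ω.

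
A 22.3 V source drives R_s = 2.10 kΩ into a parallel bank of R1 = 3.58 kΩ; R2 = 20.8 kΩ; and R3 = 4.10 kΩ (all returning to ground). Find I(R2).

Combine the parallel branches: R_p = (1/3.58 + 1/20.8 + 1/4.10)⁻¹ = 1.750 kΩ.
Node voltage V_A = V_s · R_p/(R_s + R_p) = 22.3 × 0.4546 = 10.14 V.
Branch current I = V_A/R2 = 10.14/20.8 = 0.4874 mA.
(Equivalently: I_total = 5.792 mA, then current-divider fraction G_k/ΣG = 0.08415.)

I ≈ 0.487 mA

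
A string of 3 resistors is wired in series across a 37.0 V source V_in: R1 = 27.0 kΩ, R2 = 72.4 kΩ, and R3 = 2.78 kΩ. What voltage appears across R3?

Total series resistance ΣR = 27.0 + 72.4 + 2.78 = 102.2 kΩ.
By the voltage-divider rule, V = 37.0 × 2.780/102.2 = 1.007 V.

V ≈ 1.01 V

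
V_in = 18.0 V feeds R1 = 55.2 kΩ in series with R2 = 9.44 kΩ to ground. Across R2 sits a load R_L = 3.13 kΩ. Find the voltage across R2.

V_out ≈ 0.735 V

R2 ‖ R_L = (9.44 × 3.13)/(9.44 + 3.13) = 2.351 kΩ.
Then V_out = V_in · R2'/(R1 + R2') = 18.0 × 2.351/57.55 = 0.7352 V.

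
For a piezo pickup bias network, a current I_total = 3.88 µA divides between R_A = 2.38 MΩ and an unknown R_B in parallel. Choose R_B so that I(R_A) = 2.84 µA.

R_B ≈ 6.50 MΩ

In a two-way split, I_A/I_total = R_B/(R_A + R_B).
2.84/3.88 = R_B/(R_A + R_B) → R_B = R_A · (0.7320)/(1 − 0.7320) = 2.38 × 2.731 = 6.499 MΩ.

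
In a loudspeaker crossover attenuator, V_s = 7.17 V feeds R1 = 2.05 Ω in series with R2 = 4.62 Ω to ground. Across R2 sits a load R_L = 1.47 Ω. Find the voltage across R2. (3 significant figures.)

The load sits in parallel with R2, giving an effective lower resistance R2' = R2·R_L/(R2+R_L) = 1.115 Ω.
Then V_out = V_s · R2'/(R1 + R2') = 7.17 × 1.115/3.165 = 2.526 V.

V_out ≈ 2.53 V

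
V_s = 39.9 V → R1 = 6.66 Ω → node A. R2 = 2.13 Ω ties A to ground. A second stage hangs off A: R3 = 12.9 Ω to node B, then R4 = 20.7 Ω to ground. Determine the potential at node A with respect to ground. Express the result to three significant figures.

V_A ≈ 9.23 V

Node A sees R2 in parallel with the series input of stage 2, R3 + R4 = 33.60 Ω.
Effective lower resistance at A: R2 ‖ 33.60 = 2.003 Ω.
First divider: V_A = V_s · 2.003/(6.66 + 2.003) = 9.225 V.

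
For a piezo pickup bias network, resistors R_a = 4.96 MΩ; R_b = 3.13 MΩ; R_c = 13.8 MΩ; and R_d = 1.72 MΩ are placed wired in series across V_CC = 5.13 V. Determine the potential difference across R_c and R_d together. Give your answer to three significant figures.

V ≈ 3.37 V

Series total: ΣR = 4.96 + 3.13 + 13.8 + 1.72 = 23.61 MΩ.
R_{R_c..R_d} = 13.8 + 1.72 = 15.52 MΩ.
Voltage divider: V = V_CC · (15.52 / 23.61) = 5.13 × 0.6573 = 3.372 V.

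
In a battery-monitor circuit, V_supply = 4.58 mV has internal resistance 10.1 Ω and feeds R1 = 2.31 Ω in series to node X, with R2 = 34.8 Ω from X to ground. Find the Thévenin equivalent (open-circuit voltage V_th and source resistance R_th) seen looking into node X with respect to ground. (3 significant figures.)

V_th ≈ 3.38 mV, R_th ≈ 9.15 Ω

R1' = 10.1 + 2.31 = 12.41 Ω (source resistance + R1).
V_th is the unloaded tap voltage: V_supply · R2/(R1'+R2) = 4.58 × 0.7371 = 3.376 mV.
Zeroing V_supply shorts the top of R1' to ground, so R_th = R1' ‖ R2 = 9.148 Ω.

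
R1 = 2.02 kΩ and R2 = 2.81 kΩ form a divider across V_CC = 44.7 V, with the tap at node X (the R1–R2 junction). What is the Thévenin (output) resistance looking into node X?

R_th ≈ 1.18 kΩ

With V_CC suppressed (replaced by a short), R_th = R1 ‖ R2 = (2.020 × 2.81)/(2.020 + 2.81) = 1.175 kΩ.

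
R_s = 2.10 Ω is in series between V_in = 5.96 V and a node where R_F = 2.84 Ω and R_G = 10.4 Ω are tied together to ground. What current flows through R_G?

Combine the parallel branches: R_p = (1/2.84 + 1/10.4)⁻¹ = 2.231 Ω.
V_A = 5.96 × 2.231/4.331 = 3.070 V.
I(R_G) = V_A / R_G = 3.070/10.4 = 0.2952 A.
(Equivalently: I_total = 1.376 A, then current-divider fraction G_k/ΣG = 0.2145.)

I ≈ 0.295 A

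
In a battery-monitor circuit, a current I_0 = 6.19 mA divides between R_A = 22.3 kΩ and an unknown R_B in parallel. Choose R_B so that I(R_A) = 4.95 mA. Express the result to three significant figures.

The fraction through R_A equals R_B/(R_A+R_B).
With f = 0.7997, R_B = R_A · f/(1−f) = 22.3 × 3.992 = 89.02 kΩ.

R_B ≈ 89.0 kΩ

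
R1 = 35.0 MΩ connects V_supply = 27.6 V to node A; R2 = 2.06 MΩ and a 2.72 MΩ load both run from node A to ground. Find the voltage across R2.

V_out ≈ 0.894 V

The load sits in parallel with R2, giving an effective lower resistance R2' = R2·R_L/(R2+R_L) = 1.172 MΩ.
Now apply the divider: V_out = 27.6 × 0.03241 = 0.8944 V.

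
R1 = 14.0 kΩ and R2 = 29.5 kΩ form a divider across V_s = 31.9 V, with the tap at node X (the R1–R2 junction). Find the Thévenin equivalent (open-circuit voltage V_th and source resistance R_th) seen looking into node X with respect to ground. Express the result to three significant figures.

Open-circuit (no load on X): V_th = V_s · R2/(R1 + R2) = 31.9 × 29.5/(14.00 + 29.5) = 21.63 V.
With V_s suppressed (replaced by a short), R_th = R1 ‖ R2 = (14.00 × 29.5)/(14.00 + 29.5) = 9.494 kΩ.

V_th ≈ 21.6 V, R_th ≈ 9.49 kΩ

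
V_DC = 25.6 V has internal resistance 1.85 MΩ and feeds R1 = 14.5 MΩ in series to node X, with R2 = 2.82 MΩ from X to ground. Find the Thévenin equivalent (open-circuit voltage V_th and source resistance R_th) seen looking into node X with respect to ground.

V_th ≈ 3.77 V, R_th ≈ 2.41 MΩ

R1' = 1.85 + 14.5 = 16.35 MΩ (source resistance + R1).
V_th is the unloaded tap voltage: V_DC · R2/(R1'+R2) = 25.6 × 0.1471 = 3.766 V.
With V_DC suppressed (replaced by a short), R_th = R1' ‖ R2 = (16.35 × 2.82)/(16.35 + 2.82) = 2.405 MΩ.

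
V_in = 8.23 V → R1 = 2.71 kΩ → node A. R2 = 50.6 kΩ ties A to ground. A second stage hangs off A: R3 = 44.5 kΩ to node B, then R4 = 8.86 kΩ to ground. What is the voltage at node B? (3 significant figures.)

V_B ≈ 1.24 V

Looking into the second stage from A: R3 + R4 = 53.36 kΩ appears in parallel with R2.
Effective lower resistance at A: R2 ‖ 53.36 = 25.97 kΩ.
So V_A = 8.23 × 0.9055 = 7.452 V.
Then the unloaded second divider: V_B = V_A × R4/(R3+R4) = 7.452 × 0.1660 = 1.237 V.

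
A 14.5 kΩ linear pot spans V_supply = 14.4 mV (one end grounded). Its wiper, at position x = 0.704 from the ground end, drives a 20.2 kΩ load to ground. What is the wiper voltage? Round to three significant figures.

V_out ≈ 8.82 mV

Lower segment x·R_p = 10.21 kΩ; upper segment (1−x)·R_p = 4.292 kΩ.
(x·R_p) ‖ R_L = 6.781 kΩ.
Loaded-divider output: V_out = 14.4 × 0.6124 = 8.819 mV.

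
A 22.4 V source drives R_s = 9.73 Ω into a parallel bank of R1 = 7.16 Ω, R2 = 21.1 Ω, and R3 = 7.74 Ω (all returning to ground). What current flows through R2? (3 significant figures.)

Parallel bank: R_p = 1/(1/7.16 + 1/21.1 + 1/7.74) = 3.162 Ω.
Node voltage V_A = V_s · R_p/(R_s + R_p) = 22.4 × 0.2453 = 5.494 V.
I(R2) = V_A / R2 = 5.494/21.1 = 0.2604 A.

I ≈ 0.260 A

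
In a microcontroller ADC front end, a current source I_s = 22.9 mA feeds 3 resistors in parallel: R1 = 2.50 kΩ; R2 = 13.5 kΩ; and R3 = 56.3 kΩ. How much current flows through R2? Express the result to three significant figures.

Conductances: ΣG = 1/2.50 + 1/13.5 + 1/56.3 = 0.4918 (1/kΩ).
R2 takes the fraction G_k/ΣG = 0.07407/0.4918 = 0.1506, so I = 22.9 × 0.1506 = 3.449 mA.

I ≈ 3.45 mA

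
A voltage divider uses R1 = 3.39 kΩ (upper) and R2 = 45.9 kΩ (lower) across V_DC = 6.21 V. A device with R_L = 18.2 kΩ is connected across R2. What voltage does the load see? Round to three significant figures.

V_out ≈ 4.93 V

The load sits in parallel with R2, giving an effective lower resistance R2' = R2·R_L/(R2+R_L) = 13.03 kΩ.
Now apply the divider: V_out = 6.21 × 0.7936 = 4.928 V.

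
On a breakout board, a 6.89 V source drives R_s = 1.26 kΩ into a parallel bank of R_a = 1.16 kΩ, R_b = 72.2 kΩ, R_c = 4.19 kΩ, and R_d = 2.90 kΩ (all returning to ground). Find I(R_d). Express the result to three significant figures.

Equivalent of the parallel group: R_p = 0.6852 kΩ.
V_A = 6.89 × 0.6852/1.945 = 2.427 V.
I(R_d) = V_A / R_d = 2.427/2.90 = 0.8369 mA.
(Check via current divider: I_total = 3.542 mA; share G_k/ΣG = 0.2363 → same result.)

I ≈ 0.837 mA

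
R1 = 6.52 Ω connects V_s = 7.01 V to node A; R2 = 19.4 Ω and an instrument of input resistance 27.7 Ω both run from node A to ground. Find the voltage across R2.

V_out ≈ 4.46 V

First combine the lower leg with the load: R2 ‖ R_L = 11.41 Ω.
Voltage divider with the loaded lower leg: V_out = 7.01 × 11.41/(6.52 + 11.41) = 7.01 × 0.6364 = 4.461 V.
(Unloaded it would be 5.25 V; the load pulls it down.)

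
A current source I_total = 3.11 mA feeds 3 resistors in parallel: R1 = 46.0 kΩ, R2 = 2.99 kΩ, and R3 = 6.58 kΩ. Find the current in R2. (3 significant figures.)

ΣG = 1/46.0 + 1/2.99 + 1/6.58 = 0.5082.
By the current-divider rule, I = I_total · G_k/ΣG = 3.11 × 0.6582 = 2.047 mA.

I ≈ 2.05 mA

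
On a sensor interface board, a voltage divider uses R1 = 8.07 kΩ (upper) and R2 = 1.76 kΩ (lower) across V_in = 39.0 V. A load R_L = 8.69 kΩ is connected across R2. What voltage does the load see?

R2 ‖ R_L = (1.76 × 8.69)/(1.76 + 8.69) = 1.464 kΩ.
Then V_out = V_in · R2'/(R1 + R2') = 39.0 × 1.464/9.534 = 5.987 V.
(Unloaded it would be 6.98 V; the load pulls it down.)

V_out ≈ 5.99 V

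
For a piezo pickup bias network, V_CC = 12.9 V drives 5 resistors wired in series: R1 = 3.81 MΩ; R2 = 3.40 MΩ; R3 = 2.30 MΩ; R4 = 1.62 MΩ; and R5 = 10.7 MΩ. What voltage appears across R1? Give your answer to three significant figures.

V ≈ 2.25 V

Series total: ΣR = 3.81 + 3.40 + 2.30 + 1.62 + 10.7 = 21.83 MΩ.
V = V_CC · R/ΣR = 12.9 × 0.1745 = 2.251 V.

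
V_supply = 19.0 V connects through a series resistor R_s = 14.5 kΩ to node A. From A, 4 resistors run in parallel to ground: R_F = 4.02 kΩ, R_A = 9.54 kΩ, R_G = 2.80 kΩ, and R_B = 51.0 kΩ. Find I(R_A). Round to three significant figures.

Parallel bank: R_p = 1/(1/4.02 + 1/9.54 + 1/2.80 + 1/51.0) = 1.369 kΩ.
V_A by voltage divider: V_A = 19.0 × 1.369/(14.5 + 1.369) = 1.639 V.
Branch current I = V_A/R_A = 1.639/9.54 = 0.1718 mA.

I ≈ 0.172 mA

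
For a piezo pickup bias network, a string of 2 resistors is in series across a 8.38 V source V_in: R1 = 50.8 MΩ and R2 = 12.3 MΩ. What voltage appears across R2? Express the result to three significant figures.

ΣR = 50.8 + 12.3 = 63.10 MΩ.
Voltage divider: V = V_in · (12.30 / 63.10) = 8.38 × 0.1949 = 1.634 V.

V ≈ 1.63 V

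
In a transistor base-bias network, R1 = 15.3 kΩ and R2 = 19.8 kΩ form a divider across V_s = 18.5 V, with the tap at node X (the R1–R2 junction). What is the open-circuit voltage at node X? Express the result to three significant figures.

With X open, the divider is unloaded: V_th = 18.5 × 19.8/35.10 = 10.44 V.

V_th ≈ 10.4 V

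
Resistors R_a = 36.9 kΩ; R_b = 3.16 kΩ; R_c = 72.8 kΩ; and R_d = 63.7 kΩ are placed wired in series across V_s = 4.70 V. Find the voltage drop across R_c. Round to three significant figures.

Total series resistance ΣR = 36.9 + 3.16 + 72.8 + 63.7 = 176.6 kΩ.
V = V_s · R/ΣR = 4.70 × 0.4123 = 1.938 V.

V ≈ 1.94 V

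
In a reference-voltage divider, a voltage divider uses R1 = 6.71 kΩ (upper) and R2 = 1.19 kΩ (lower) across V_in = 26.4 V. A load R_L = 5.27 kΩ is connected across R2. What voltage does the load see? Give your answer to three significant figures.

V_out ≈ 3.34 V

The load sits in parallel with R2, giving an effective lower resistance R2' = R2·R_L/(R2+R_L) = 0.9708 kΩ.
Now apply the divider: V_out = 26.4 × 0.1264 = 3.337 V.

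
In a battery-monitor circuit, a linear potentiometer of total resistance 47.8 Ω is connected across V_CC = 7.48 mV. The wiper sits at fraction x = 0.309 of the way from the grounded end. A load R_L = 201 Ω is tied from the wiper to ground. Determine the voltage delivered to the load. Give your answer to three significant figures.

Lower segment x·R_p = 14.77 Ω; upper segment (1−x)·R_p = 33.03 Ω.
Lower segment in parallel with the load: 14.77 ‖ 201 = 13.76 Ω.
V_out = 7.48 × 13.76/(33.03 + 13.76) = 2.200 mV.

V_out ≈ 2.20 mV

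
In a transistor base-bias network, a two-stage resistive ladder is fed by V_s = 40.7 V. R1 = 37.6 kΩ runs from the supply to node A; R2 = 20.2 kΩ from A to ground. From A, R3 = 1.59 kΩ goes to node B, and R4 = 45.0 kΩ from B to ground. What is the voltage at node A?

Node A sees R2 in parallel with the series input of stage 2, R3 + R4 = 46.59 kΩ.
Effective lower resistance at A: R2 ‖ 46.59 = 14.09 kΩ.
So V_A = 40.7 × 0.2726 = 11.09 V.

V_A ≈ 11.1 V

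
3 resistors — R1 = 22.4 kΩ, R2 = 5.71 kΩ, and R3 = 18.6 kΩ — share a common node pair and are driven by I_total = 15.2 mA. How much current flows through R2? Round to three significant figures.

Total conductance ΣG = 1/22.4 + 1/5.71 + 1/18.6 = 0.2735 (units of 1/kΩ).
R2 takes the fraction G_k/ΣG = 0.1751/0.2735 = 0.6402, so I = 15.2 × 0.6402 = 9.732 mA.

I ≈ 9.73 mA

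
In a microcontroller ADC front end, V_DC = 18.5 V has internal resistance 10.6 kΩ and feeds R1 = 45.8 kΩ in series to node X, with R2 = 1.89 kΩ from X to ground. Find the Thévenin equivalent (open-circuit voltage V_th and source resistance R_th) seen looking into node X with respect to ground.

V_th ≈ 0.600 V, R_th ≈ 1.83 kΩ

R1' = 10.6 + 45.8 = 56.40 kΩ (source resistance + R1).
Open-circuit (no load on X): V_th = V_DC · R2/(R1' + R2) = 18.5 × 1.89/(56.40 + 1.89) = 0.5998 V.
Zeroing V_DC shorts the top of R1' to ground, so R_th = R1' ‖ R2 = 1.829 kΩ.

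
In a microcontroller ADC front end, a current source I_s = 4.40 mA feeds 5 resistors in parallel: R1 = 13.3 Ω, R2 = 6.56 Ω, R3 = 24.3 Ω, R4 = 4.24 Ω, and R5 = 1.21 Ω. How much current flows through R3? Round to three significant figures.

I ≈ 0.136 mA

Total conductance ΣG = 1/13.3 + 1/6.56 + 1/24.3 + 1/4.24 + 1/1.21 = 1.331 (units of 1/Ω).
Current divider: I(R3) = I_s · G_k/ΣG = 4.40 × (0.04115/1.331) = 4.40 × 0.03092 = 0.1360 mA.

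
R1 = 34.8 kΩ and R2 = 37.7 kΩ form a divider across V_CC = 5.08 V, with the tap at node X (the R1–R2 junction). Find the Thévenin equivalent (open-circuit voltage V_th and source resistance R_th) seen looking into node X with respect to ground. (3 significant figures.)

V_th ≈ 2.64 V, R_th ≈ 18.1 kΩ

With X open, the divider is unloaded: V_th = 5.08 × 37.7/72.50 = 2.642 V.
Zeroing V_CC shorts the top of R1 to ground, so R_th = R1 ‖ R2 = 18.10 kΩ.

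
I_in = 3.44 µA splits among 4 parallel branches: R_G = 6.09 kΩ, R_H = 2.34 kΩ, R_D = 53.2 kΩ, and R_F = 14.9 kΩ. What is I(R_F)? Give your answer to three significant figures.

Conductances: ΣG = 1/6.09 + 1/2.34 + 1/53.2 + 1/14.9 = 0.6775 (1/kΩ).
R_F takes the fraction G_k/ΣG = 0.06711/0.6775 = 0.09907, so I = 3.44 × 0.09907 = 0.3408 µA.

I ≈ 0.341 µA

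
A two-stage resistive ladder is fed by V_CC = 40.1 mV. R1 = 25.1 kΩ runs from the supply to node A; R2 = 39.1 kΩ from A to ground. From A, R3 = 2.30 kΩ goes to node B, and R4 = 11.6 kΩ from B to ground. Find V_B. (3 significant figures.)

V_B ≈ 9.71 mV

The second stage (R3 + R4 = 13.90 kΩ) loads node A in parallel with R2.
R2 ‖ (R3+R4) = 10.25 kΩ.
V_A = 40.1 × 10.25/(25.1 + 10.25) = 11.63 mV.
Stage 2 is unloaded, so V_B = V_A · R4/(R3+R4) = 11.63 × 11.6/13.90 = 9.706 mV.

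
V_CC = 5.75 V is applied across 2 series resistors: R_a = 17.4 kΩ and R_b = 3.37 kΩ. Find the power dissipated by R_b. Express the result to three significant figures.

P ≈ 0.258 mW

The common current is I = 5.75/20.77 = 0.2768 mA.
P = I²R = 0.07664 × 3.37 = 0.2583 mW.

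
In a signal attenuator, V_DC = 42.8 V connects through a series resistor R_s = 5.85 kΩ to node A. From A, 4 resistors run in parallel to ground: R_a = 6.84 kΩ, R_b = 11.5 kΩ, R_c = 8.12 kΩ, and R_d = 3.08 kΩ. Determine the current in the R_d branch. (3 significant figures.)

Parallel bank: R_p = 1/(1/6.84 + 1/11.5 + 1/8.12 + 1/3.08) = 1.468 kΩ.
Node voltage V_A = V_DC · R_p/(R_s + R_p) = 42.8 × 0.2007 = 8.588 V.
I(R_d) = V_A / R_d = 8.588/3.08 = 2.788 mA.
(Check via current divider: I_total = 5.848 mA; share G_k/ΣG = 0.4768 → same result.)

I ≈ 2.79 mA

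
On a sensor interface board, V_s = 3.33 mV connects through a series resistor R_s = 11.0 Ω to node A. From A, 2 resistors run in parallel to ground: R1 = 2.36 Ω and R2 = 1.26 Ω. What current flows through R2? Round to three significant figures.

Combine the parallel branches: R_p = (1/2.36 + 1/1.26)⁻¹ = 0.8214 Ω.
V_A = 3.33 × 0.8214/11.82 = 0.2314 mV.
I(R2) = V_A / R2 = 0.2314/1.26 = 0.1836 mA.

I ≈ 0.184 mA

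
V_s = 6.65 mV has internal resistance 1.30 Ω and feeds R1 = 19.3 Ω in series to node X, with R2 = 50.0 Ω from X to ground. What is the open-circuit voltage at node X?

V_th ≈ 4.71 mV

R1' = 1.30 + 19.3 = 20.60 Ω (source resistance + R1).
Open-circuit (no load on X): V_th = V_s · R2/(R1' + R2) = 6.65 × 50.0/(20.60 + 50.0) = 4.710 mV.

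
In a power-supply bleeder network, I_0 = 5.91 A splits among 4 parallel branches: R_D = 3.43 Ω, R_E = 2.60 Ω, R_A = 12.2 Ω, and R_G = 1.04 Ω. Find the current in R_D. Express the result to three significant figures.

ΣG = 1/3.43 + 1/2.60 + 1/12.2 + 1/1.04 = 1.720.
By the current-divider rule, I = I_0 · G_k/ΣG = 5.91 × 0.1695 = 1.002 A.

I ≈ 1.00 A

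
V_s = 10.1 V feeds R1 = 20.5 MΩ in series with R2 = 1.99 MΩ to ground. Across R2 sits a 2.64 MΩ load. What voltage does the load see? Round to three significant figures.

First combine the lower leg with the load: R2 ‖ R_L = 1.135 MΩ.
Now apply the divider: V_out = 10.1 × 0.05245 = 0.5297 V.
(Unloaded it would be 0.894 V; the load pulls it down.)

V_out ≈ 0.530 V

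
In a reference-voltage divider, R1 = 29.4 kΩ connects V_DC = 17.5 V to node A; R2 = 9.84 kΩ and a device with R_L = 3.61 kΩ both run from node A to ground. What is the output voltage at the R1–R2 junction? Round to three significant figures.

The load sits in parallel with R2, giving an effective lower resistance R2' = R2·R_L/(R2+R_L) = 2.641 kΩ.
Then V_out = V_DC · R2'/(R1 + R2') = 17.5 × 2.641/32.04 = 1.442 V.

V_out ≈ 1.44 V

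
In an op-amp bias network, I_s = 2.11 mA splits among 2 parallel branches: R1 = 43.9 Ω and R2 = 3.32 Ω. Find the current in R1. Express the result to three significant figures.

I ≈ 0.148 mA

Two-branch current divider: I_k = I_s · R_other/(R_1 + R_2).
I(R1) = 2.11 × 3.32/(43.9 + 3.32) = 2.11 × 0.07031 = 0.1484 mA.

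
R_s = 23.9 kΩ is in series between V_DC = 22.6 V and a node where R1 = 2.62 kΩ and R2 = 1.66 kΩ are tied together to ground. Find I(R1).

Combine the parallel branches: R_p = (1/2.62 + 1/1.66)⁻¹ = 1.016 kΩ.
V_A = 22.6 × 1.016/24.92 = 0.9217 V.
I(R1) = V_A / R1 = 0.9217/2.62 = 0.3518 mA.

I ≈ 0.352 mA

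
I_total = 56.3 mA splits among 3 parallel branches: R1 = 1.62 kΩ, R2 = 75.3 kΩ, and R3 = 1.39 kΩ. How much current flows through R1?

Conductances: ΣG = 1/1.62 + 1/75.3 + 1/1.39 = 1.350 (1/kΩ).
Current divider: I(R1) = I_total · G_k/ΣG = 56.3 × (0.6173/1.350) = 56.3 × 0.4573 = 25.74 mA.

I ≈ 25.7 mA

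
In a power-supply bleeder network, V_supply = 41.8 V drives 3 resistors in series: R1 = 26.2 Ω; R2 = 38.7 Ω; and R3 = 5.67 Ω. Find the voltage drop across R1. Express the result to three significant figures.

V ≈ 15.5 V

Series total: ΣR = 26.2 + 38.7 + 5.67 = 70.57 Ω.
By the voltage-divider rule, V = 41.8 × 26.20/70.57 = 15.52 V.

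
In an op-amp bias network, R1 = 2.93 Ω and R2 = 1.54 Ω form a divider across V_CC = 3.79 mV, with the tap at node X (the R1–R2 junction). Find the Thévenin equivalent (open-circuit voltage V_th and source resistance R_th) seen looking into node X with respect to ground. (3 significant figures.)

V_th ≈ 1.31 mV, R_th ≈ 1.01 Ω

V_th is the unloaded tap voltage: V_CC · R2/(R1+R2) = 3.79 × 0.3445 = 1.306 mV.
With V_CC suppressed (replaced by a short), R_th = R1 ‖ R2 = (2.930 × 1.54)/(2.930 + 1.54) = 1.009 Ω.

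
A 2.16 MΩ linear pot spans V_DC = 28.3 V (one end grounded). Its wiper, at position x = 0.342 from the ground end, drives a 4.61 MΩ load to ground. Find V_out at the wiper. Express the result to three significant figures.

V_out ≈ 8.76 V

The pot divides into 1.421 MΩ above the wiper and 0.7387 MΩ below.
(x·R_p) ‖ R_L = 0.6367 MΩ.
Loaded-divider output: V_out = 28.3 × 0.3094 = 8.755 V.
(Unloaded: V_out = x·V_DC = 9.68 V.)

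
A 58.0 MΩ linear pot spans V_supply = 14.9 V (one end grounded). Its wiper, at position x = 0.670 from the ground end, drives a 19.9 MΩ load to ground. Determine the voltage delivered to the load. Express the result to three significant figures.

Lower segment x·R_p = 38.86 MΩ; upper segment (1−x)·R_p = 19.14 MΩ.
Lower segment in parallel with the load: 38.86 ‖ 19.9 = 13.16 MΩ.
Then V_out = V_supply · 13.16/(19.14 + 13.16) = 6.071 V.
(Unloaded: V_out = x·V_supply = 9.98 V.)

V_out ≈ 6.07 V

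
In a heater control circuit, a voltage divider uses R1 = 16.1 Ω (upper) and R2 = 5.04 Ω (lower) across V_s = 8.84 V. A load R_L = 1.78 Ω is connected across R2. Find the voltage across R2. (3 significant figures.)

The load sits in parallel with R2, giving an effective lower resistance R2' = R2·R_L/(R2+R_L) = 1.315 Ω.
Then V_out = V_s · R2'/(R1 + R2') = 8.84 × 1.315/17.42 = 0.6677 V.

V_out ≈ 0.668 V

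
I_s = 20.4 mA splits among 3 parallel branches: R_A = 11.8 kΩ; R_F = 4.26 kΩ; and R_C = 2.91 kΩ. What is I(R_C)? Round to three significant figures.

ΣG = 1/11.8 + 1/4.26 + 1/2.91 = 0.6631.
R_C takes the fraction G_k/ΣG = 0.3436/0.6631 = 0.5182, so I = 20.4 × 0.5182 = 10.57 mA.

I ≈ 10.6 mA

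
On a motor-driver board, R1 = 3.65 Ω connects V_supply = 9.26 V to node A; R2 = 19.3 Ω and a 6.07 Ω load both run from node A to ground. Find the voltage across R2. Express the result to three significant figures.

V_out ≈ 5.17 V

R2 ‖ R_L = (19.3 × 6.07)/(19.3 + 6.07) = 4.618 Ω.
Voltage divider with the loaded lower leg: V_out = 9.26 × 4.618/(3.65 + 4.618) = 9.26 × 0.5585 = 5.172 V.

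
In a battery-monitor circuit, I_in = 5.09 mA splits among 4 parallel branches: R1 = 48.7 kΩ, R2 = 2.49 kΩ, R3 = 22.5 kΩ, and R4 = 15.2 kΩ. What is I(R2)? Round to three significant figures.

I ≈ 3.84 mA

Conductances: ΣG = 1/48.7 + 1/2.49 + 1/22.5 + 1/15.2 = 0.5324 (1/kΩ).
By the current-divider rule, I = I_in · G_k/ΣG = 5.09 × 0.7544 = 3.840 mA.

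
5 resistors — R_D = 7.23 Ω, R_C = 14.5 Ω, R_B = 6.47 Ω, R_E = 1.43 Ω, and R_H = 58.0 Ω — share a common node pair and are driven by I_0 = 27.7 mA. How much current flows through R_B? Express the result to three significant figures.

I ≈ 3.97 mA

Total conductance ΣG = 1/7.23 + 1/14.5 + 1/6.47 + 1/1.43 + 1/58.0 = 1.078 (units of 1/Ω).
R_B takes the fraction G_k/ΣG = 0.1546/1.078 = 0.1433, so I = 27.7 × 0.1433 = 3.970 mA.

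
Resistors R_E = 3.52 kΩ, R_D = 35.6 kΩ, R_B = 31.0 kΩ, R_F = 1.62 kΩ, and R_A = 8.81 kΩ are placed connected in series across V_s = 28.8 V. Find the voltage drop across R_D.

Series total: ΣR = 3.52 + 35.6 + 31.0 + 1.62 + 8.81 = 80.55 kΩ.
Voltage divider: V = V_s · (35.60 / 80.55) = 28.8 × 0.4420 = 12.73 V.

V ≈ 12.7 V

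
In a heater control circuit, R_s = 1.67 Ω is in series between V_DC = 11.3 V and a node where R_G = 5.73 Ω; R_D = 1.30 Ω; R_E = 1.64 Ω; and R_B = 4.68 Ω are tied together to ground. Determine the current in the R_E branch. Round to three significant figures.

Equivalent of the parallel group: R_p = 0.5659 Ω.
V_A = 11.3 × 0.5659/2.236 = 2.860 V.
Branch current I = V_A/R_E = 2.860/1.64 = 1.744 A.
(Equivalently: I_total = 5.054 A, then current-divider fraction G_k/ΣG = 0.3450.)

I ≈ 1.74 A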